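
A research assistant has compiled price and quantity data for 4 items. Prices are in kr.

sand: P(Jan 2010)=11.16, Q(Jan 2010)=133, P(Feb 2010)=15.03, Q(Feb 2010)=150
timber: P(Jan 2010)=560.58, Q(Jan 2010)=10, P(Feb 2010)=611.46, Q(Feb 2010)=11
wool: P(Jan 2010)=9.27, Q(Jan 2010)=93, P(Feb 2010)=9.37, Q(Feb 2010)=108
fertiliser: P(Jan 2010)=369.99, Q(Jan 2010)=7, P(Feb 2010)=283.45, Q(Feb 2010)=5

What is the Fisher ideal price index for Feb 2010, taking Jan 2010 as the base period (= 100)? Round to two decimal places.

105.38

Laspeyres component (base-period weights):
ΣP(Feb 2010)Q(Jan 2010) = 15.03×133 + 611.46×10 + 9.37×93 + 283.45×7 = 1998.99 + 6114.6 + 871.41 + 1984.15 = 10969.15
ΣP(Jan 2010)Q(Jan 2010) = 11.16×133 + 560.58×10 + 9.27×93 + 369.99×7 = 1484.28 + 5605.8 + 862.11 + 2589.93 = 10542.12
L = 10969.15 / 10542.12 × 100 = 104.0507
Paasche component (current-period weights):
ΣP(Feb 2010)Q(Feb 2010) = 15.03×150 + 611.46×11 + 9.37×108 + 283.45×5 = 2254.5 + 6726.06 + 1011.96 + 1417.25 = 11409.77
ΣP(Jan 2010)Q(Feb 2010) = 11.16×150 + 560.58×11 + 9.27×108 + 369.99×5 = 1674 + 6166.38 + 1001.16 + 1849.95 = 10691.49
P = 11409.77 / 10691.49 × 100 = 106.7182
Fisher = √(L × P) = √(104.0507 × 106.7182) = 105.3760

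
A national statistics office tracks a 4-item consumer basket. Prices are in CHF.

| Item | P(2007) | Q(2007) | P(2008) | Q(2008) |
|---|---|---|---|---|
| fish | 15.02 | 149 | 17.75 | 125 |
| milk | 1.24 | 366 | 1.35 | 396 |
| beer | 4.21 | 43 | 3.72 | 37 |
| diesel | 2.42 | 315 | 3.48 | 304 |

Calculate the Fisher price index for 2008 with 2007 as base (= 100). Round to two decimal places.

Laspeyres component (base-period weights):
ΣP(2008)Q(2007) = 17.75×149 + 1.35×366 + 3.72×43 + 3.48×315 = 2644.75 + 494.1 + 159.96 + 1096.2 = 4395.01
ΣP(2007)Q(2007) = 15.02×149 + 1.24×366 + 4.21×43 + 2.42×315 = 2237.98 + 453.84 + 181.03 + 762.3 = 3635.15
L = 4395.01 / 3635.15 × 100 = 120.9031
Paasche component (current-period weights):
ΣP(2008)Q(2008) = 17.75×125 + 1.35×396 + 3.72×37 + 3.48×304 = 2218.75 + 534.6 + 137.64 + 1057.92 = 3948.91
ΣP(2007)Q(2008) = 15.02×125 + 1.24×396 + 4.21×37 + 2.42×304 = 1877.5 + 491.04 + 155.77 + 735.68 = 3259.99
P = 3948.91 / 3259.99 × 100 = 121.1326
Fisher = √(L × P) = √(120.9031 × 121.1326) = 121.0178

121.02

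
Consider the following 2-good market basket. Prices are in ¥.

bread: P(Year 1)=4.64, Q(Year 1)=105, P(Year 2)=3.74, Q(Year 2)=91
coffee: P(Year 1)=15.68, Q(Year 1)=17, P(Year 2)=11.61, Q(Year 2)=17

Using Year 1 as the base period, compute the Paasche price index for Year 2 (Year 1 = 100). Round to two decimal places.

78.06

Paasche price index uses current-period quantities as weights.
ΣP(Year 2)·Q(Year 2) = 3.74×91 + 11.61×17 = 340.34 + 197.37 = 537.71
ΣP(Year 1)·Q(Year 2) = 4.64×91 + 15.68×17 = 422.24 + 266.56 = 688.8
Index = 537.71 / 688.8 × 100 = 78.0648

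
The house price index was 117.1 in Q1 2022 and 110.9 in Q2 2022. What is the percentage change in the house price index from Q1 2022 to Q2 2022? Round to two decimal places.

-5.29%

Change = (110.9 − 117.1) / 117.1 × 100
       = -6.2 / 117.1 × 100 = -5.2946%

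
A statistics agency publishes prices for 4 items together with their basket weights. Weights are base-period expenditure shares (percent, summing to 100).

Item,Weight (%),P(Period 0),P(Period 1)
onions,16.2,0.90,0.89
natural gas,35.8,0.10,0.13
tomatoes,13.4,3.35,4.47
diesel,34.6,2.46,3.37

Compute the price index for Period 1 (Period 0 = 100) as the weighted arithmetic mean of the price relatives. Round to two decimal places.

127.84

onions: 16.2 × (0.89/0.90) = 16.2 × 0.988889 = 16.0200
natural gas: 35.8 × (0.13/0.10) = 35.8 × 1.300000 = 46.5400
tomatoes: 13.4 × (4.47/3.35) = 13.4 × 1.334328 = 17.8800
diesel: 34.6 × (3.37/2.46) = 34.6 × 1.369919 = 47.3992
Index = Σ wᵢ·(p₁ᵢ/p₀ᵢ) = 16.0200 + 46.5400 + 17.8800 + 47.3992 = 127.8392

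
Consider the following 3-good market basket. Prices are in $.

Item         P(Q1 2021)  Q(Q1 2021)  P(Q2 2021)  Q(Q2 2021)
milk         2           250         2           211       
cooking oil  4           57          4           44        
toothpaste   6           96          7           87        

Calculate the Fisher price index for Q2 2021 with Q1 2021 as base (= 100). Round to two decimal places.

Laspeyres component (base-period weights):
ΣP(Q2 2021)Q(Q1 2021) = 2×250 + 4×57 + 7×96 = 500 + 228 + 672 = 1400
ΣP(Q1 2021)Q(Q1 2021) = 2×250 + 4×57 + 6×96 = 500 + 228 + 576 = 1304
L = 1400 / 1304 × 100 = 107.3620
Paasche component (current-period weights):
ΣP(Q2 2021)Q(Q2 2021) = 2×211 + 4×44 + 7×87 = 422 + 176 + 609 = 1207
ΣP(Q1 2021)Q(Q2 2021) = 2×211 + 4×44 + 6×87 = 422 + 176 + 522 = 1120
P = 1207 / 1120 × 100 = 107.7679
Fisher = √(L × P) = √(107.3620 × 107.7679) = 107.5647

107.56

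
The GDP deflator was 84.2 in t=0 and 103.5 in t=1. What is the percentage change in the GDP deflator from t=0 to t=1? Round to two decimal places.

Change = (103.5 − 84.2) / 84.2 × 100
       = 19.3 / 84.2 × 100 = 22.9216%

22.92%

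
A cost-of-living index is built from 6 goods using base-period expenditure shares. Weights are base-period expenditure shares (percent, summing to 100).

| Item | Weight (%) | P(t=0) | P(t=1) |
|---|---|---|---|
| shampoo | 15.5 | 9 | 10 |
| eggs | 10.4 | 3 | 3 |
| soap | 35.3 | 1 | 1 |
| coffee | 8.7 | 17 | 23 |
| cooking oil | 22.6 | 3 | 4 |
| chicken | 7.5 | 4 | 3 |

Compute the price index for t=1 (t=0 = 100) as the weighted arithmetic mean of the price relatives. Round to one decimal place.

shampoo: 15.5 × (10/9) = 15.5 × 1.111111 = 17.2222
eggs: 10.4 × (3/3) = 10.4 × 1.000000 = 10.4000
soap: 35.3 × (1/1) = 35.3 × 1.000000 = 35.3000
coffee: 8.7 × (23/17) = 8.7 × 1.352941 = 11.7706
cooking oil: 22.6 × (4/3) = 22.6 × 1.333333 = 30.1333
chicken: 7.5 × (3/4) = 7.5 × 0.750000 = 5.6250
Index = Σ wᵢ·(p₁ᵢ/p₀ᵢ) = 17.2222 + 10.4000 + 35.3000 + 11.7706 + 30.1333 + 5.6250 = 110.4511

110.5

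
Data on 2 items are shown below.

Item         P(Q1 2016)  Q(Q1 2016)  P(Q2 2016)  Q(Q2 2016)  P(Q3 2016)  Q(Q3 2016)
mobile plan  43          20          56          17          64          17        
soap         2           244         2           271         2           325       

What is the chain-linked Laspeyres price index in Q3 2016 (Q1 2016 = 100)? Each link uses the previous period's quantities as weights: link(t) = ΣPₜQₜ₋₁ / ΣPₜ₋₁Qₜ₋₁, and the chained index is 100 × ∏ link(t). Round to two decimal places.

Link Q1 2016→Q2 2016:
ΣP(Q2 2016)Q(Q1 2016) = 56×20 + 2×244 = 1120 + 488 = 1608
ΣP(Q1 2016)Q(Q1 2016) = 43×20 + 2×244 = 860 + 488 = 1348
link = 1608/1348 = 1.192878
Link Q2 2016→Q3 2016:
ΣP(Q3 2016)Q(Q2 2016) = 64×17 + 2×271 = 1088 + 542 = 1630
ΣP(Q2 2016)Q(Q2 2016) = 56×17 + 2×271 = 952 + 542 = 1494
link = 1630/1494 = 1.091031
Chained index = 100 × 1.192878 × 1.091031 = 130.1467

130.15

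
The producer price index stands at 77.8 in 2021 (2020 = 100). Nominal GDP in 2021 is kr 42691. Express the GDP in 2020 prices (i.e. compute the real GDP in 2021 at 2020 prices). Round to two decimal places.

Real = Nominal ÷ (Index/100) = 42691 ÷ (77.8/100)
     = 42691 ÷ 0.778 = 54872.7506

54872.75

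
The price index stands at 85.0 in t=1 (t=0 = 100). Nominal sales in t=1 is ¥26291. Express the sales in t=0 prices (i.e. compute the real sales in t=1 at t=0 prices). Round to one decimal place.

30930.6

Real = Nominal ÷ (Index/100) = 26291 ÷ (85.0/100)
     = 26291 ÷ 0.850 = 30930.5882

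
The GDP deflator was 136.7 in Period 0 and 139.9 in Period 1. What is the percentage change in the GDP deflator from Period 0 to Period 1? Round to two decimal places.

Change = (139.9 − 136.7) / 136.7 × 100
       = 3.2 / 136.7 × 100 = 2.3409%

2.34%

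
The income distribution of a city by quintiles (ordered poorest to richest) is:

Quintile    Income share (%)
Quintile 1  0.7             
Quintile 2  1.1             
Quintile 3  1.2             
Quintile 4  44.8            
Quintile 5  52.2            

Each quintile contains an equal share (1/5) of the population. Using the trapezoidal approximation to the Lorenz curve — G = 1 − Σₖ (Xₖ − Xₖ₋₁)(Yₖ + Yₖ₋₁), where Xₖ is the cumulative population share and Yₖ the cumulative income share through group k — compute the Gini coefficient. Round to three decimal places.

0.587

Cumulative income shares Yₖ: 0.0070, 0.0180, 0.0300, 0.4780, 1.0000
Σ (Xₖ−Xₖ₋₁)(Yₖ+Yₖ₋₁) = (1/5)(0.0070+0.0000) + (1/5)(0.0180+0.0070) + (1/5)(0.0300+0.0180) + (1/5)(0.4780+0.0300) + (1/5)(1.0000+0.4780)
  = 0.0014 + 0.0050 + 0.0096 + 0.1016 + 0.2956 = 0.4132
G = 1 − 0.4132 = 0.5868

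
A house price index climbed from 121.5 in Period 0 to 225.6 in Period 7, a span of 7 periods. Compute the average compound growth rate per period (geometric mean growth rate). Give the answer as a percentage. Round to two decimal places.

Growth factor = (225.6/121.5)^(1/7) = (1.856790)^(1/7) = 1.092433
Growth rate = 1.092433 − 1 = 0.092433 = 9.2433%

9.24%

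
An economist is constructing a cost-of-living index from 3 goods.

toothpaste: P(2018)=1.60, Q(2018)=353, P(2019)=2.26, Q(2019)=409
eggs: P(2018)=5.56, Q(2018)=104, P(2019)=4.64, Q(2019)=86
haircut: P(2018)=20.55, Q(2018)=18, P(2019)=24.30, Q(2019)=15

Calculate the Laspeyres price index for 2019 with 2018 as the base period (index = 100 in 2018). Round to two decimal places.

113.54

Laspeyres price index uses base-period quantities as weights.
ΣP(2019)·Q(2018) = 2.26×353 + 4.64×104 + 24.30×18 = 797.78 + 482.56 + 437.4 = 1717.74
ΣP(2018)·Q(2018) = 1.60×353 + 5.56×104 + 20.55×18 = 564.8 + 578.24 + 369.9 = 1512.94
Index = 1717.74 / 1512.94 × 100 = 113.5366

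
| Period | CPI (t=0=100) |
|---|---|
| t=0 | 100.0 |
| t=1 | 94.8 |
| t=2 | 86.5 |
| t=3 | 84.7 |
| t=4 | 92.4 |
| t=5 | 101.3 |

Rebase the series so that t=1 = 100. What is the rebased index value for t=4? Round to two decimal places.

Rebased(t=4) = 92.4 / 94.8 × 100 = 97.4684

97.47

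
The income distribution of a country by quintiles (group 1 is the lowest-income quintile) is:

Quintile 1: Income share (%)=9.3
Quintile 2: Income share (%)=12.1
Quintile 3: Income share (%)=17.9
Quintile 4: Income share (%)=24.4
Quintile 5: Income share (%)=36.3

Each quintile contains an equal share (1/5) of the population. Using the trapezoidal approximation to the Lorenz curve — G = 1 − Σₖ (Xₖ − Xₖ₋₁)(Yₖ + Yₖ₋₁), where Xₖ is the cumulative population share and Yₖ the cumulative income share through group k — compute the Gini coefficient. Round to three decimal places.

0.265

Cumulative income shares Yₖ: 0.0930, 0.2140, 0.3930, 0.6370, 1.0000
Σ (Xₖ−Xₖ₋₁)(Yₖ+Yₖ₋₁) = (1/5)(0.0930+0.0000) + (1/5)(0.2140+0.0930) + (1/5)(0.3930+0.2140) + (1/5)(0.6370+0.3930) + (1/5)(1.0000+0.6370)
  = 0.0186 + 0.0614 + 0.1214 + 0.2060 + 0.3274 = 0.7348
G = 1 − 0.7348 = 0.2652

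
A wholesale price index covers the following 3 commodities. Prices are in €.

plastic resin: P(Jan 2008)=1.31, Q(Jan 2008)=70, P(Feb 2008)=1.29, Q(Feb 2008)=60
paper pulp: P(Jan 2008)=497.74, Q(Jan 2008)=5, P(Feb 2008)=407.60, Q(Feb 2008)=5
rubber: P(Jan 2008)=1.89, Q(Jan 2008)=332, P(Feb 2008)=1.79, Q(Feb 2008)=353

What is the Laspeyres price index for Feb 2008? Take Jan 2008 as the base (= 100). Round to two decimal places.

84.87

Laspeyres price index uses base-period quantities as weights.
ΣP(Feb 2008)·Q(Jan 2008) = 1.29×70 + 407.60×5 + 1.79×332 = 90.3 + 2038 + 594.28 = 2722.58
ΣP(Jan 2008)·Q(Jan 2008) = 1.31×70 + 497.74×5 + 1.89×332 = 91.7 + 2488.7 + 627.48 = 3207.88
Index = 2722.58 / 3207.88 × 100 = 84.8716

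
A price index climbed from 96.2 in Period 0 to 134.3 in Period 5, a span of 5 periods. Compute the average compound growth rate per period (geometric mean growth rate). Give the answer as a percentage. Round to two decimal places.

Growth factor = (134.3/96.2)^(1/5) = (1.396050)^(1/5) = 1.069006
Growth rate = 1.069006 − 1 = 0.069006 = 6.9006%

6.90%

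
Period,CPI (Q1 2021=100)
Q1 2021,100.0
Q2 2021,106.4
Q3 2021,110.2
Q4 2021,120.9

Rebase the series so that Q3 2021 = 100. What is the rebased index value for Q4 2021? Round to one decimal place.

Rebased(Q4 2021) = 120.9 / 110.2 × 100 = 109.7096

109.7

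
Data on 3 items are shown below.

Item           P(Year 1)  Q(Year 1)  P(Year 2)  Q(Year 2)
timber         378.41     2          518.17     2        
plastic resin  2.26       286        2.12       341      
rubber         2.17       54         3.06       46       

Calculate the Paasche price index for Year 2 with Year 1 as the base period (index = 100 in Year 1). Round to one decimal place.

116.8

Paasche price index uses current-period quantities as weights.
ΣP(Year 2)·Q(Year 2) = 518.17×2 + 2.12×341 + 3.06×46 = 1036.34 + 722.92 + 140.76 = 1900.02
ΣP(Year 1)·Q(Year 2) = 378.41×2 + 2.26×341 + 2.17×46 = 756.82 + 770.66 + 99.82 = 1627.3
Index = 1900.02 / 1627.3 × 100 = 116.7590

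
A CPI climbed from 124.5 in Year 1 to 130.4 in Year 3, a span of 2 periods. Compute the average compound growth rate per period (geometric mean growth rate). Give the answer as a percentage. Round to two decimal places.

Growth factor = (130.4/124.5)^(1/2) = (1.047390)^(1/2) = 1.023421
Growth rate = 1.023421 − 1 = 0.023421 = 2.3421%

2.34%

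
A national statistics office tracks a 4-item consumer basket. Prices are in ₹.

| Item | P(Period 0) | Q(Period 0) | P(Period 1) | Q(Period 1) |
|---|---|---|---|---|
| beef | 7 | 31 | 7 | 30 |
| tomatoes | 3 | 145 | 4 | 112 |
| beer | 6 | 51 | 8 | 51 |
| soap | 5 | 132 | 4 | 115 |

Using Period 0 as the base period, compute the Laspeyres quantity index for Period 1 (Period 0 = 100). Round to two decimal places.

88.20

Laspeyres quantity index uses base-period prices as weights.
ΣP(Period 0)·Q(Period 1) = 7×30 + 3×112 + 6×51 + 5×115 = 210 + 336 + 306 + 575 = 1427
ΣP(Period 0)·Q(Period 0) = 7×31 + 3×145 + 6×51 + 5×132 = 217 + 435 + 306 + 660 = 1618
Index = 1427 / 1618 × 100 = 88.1953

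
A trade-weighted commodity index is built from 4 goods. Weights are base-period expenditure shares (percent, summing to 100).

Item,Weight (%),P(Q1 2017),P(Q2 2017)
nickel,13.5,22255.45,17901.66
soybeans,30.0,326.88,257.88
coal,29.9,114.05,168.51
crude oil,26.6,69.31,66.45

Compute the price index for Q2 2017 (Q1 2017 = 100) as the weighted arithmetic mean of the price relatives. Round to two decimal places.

nickel: 13.5 × (17901.66/22255.45) = 13.5 × 0.804372 = 10.8590
soybeans: 30.0 × (257.88/326.88) = 30.0 × 0.788913 = 23.6674
coal: 29.9 × (168.51/114.05) = 29.9 × 1.477510 = 44.1775
crude oil: 26.6 × (66.45/69.31) = 26.6 × 0.958736 = 25.5024
Index = Σ wᵢ·(p₁ᵢ/p₀ᵢ) = 10.8590 + 23.6674 + 44.1775 + 25.5024 = 104.2063

104.21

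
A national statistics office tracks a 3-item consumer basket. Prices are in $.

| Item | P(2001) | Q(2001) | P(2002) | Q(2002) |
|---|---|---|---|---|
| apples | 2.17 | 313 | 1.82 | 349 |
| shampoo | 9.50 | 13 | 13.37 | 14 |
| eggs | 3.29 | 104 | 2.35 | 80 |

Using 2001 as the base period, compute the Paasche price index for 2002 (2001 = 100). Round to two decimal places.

87.59

Paasche price index uses current-period quantities as weights.
ΣP(2002)·Q(2002) = 1.82×349 + 13.37×14 + 2.35×80 = 635.18 + 187.18 + 188 = 1010.36
ΣP(2001)·Q(2002) = 2.17×349 + 9.50×14 + 3.29×80 = 757.33 + 133 + 263.2 = 1153.53
Index = 1010.36 / 1153.53 × 100 = 87.5885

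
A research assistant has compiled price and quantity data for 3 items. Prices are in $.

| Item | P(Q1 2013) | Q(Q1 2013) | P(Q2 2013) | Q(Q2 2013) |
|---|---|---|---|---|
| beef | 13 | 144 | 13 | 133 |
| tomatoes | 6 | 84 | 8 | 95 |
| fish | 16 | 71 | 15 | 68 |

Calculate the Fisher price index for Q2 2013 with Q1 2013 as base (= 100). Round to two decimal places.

103.18

Laspeyres component (base-period weights):
ΣP(Q2 2013)Q(Q1 2013) = 13×144 + 8×84 + 15×71 = 1872 + 672 + 1065 = 3609
ΣP(Q1 2013)Q(Q1 2013) = 13×144 + 6×84 + 16×71 = 1872 + 504 + 1136 = 3512
L = 3609 / 3512 × 100 = 102.7620
Paasche component (current-period weights):
ΣP(Q2 2013)Q(Q2 2013) = 13×133 + 8×95 + 15×68 = 1729 + 760 + 1020 = 3509
ΣP(Q1 2013)Q(Q2 2013) = 13×133 + 6×95 + 16×68 = 1729 + 570 + 1088 = 3387
P = 3509 / 3387 × 100 = 103.6020
Fisher = √(L × P) = √(102.7620 × 103.6020) = 103.1811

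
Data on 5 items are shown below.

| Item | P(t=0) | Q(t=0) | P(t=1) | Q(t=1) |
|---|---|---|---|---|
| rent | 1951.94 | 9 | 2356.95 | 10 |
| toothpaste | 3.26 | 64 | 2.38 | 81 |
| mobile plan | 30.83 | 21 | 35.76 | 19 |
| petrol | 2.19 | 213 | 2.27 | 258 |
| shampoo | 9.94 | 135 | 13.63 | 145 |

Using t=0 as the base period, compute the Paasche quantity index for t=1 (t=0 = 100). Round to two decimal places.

110.49

Paasche quantity index uses current-period prices as weights.
ΣP(t=1)·Q(t=1) = 2356.95×10 + 2.38×81 + 35.76×19 + 2.27×258 + 13.63×145 = 23569.5 + 192.78 + 679.44 + 585.66 + 1976.35 = 27003.73
ΣP(t=1)·Q(t=0) = 2356.95×9 + 2.38×64 + 35.76×21 + 2.27×213 + 13.63×135 = 21212.55 + 152.32 + 750.96 + 483.51 + 1840.05 = 24439.39
Index = 27003.73 / 24439.39 × 100 = 110.4927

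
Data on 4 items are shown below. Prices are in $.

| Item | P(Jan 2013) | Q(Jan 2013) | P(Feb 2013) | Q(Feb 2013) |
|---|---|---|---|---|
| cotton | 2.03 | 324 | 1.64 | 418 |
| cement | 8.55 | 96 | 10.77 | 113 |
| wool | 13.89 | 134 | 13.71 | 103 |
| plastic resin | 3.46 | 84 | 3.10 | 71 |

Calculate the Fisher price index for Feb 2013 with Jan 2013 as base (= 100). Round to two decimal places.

Laspeyres component (base-period weights):
ΣP(Feb 2013)Q(Jan 2013) = 1.64×324 + 10.77×96 + 13.71×134 + 3.10×84 = 531.36 + 1033.92 + 1837.14 + 260.4 = 3662.82
ΣP(Jan 2013)Q(Jan 2013) = 2.03×324 + 8.55×96 + 13.89×134 + 3.46×84 = 657.72 + 820.8 + 1861.26 + 290.64 = 3630.42
L = 3662.82 / 3630.42 × 100 = 100.8925
Paasche component (current-period weights):
ΣP(Feb 2013)Q(Feb 2013) = 1.64×418 + 10.77×113 + 13.71×103 + 3.10×71 = 685.52 + 1217.01 + 1412.13 + 220.1 = 3534.76
ΣP(Jan 2013)Q(Feb 2013) = 2.03×418 + 8.55×113 + 13.89×103 + 3.46×71 = 848.54 + 966.15 + 1430.67 + 245.66 = 3491.02
P = 3534.76 / 3491.02 × 100 = 101.2529
Fisher = √(L × P) = √(100.8925 × 101.2529) = 101.0725

101.07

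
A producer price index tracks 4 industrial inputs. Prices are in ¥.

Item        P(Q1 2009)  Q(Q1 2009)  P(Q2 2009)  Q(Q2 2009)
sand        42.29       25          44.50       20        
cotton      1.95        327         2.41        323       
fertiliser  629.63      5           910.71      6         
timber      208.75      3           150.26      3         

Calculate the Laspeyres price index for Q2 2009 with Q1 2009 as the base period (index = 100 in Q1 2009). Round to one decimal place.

Laspeyres price index uses base-period quantities as weights.
ΣP(Q2 2009)·Q(Q1 2009) = 44.50×25 + 2.41×327 + 910.71×5 + 150.26×3 = 1112.5 + 788.07 + 4553.55 + 450.78 = 6904.9
ΣP(Q1 2009)·Q(Q1 2009) = 42.29×25 + 1.95×327 + 629.63×5 + 208.75×3 = 1057.25 + 637.65 + 3148.15 + 626.25 = 5469.3
Index = 6904.9 / 5469.3 × 100 = 126.2483

126.2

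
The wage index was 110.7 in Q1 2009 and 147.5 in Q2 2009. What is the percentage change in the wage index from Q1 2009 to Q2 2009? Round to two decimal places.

33.24%

Change = (147.5 − 110.7) / 110.7 × 100
       = 36.8 / 110.7 × 100 = 33.2430%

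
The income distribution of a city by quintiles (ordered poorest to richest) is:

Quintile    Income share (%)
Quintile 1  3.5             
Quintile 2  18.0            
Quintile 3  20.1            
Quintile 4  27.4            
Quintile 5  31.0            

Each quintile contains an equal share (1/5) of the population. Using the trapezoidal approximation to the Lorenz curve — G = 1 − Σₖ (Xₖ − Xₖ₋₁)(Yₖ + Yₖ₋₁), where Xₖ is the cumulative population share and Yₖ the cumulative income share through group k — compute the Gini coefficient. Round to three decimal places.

Cumulative income shares Yₖ: 0.0350, 0.2150, 0.4160, 0.6900, 1.0000
Σ (Xₖ−Xₖ₋₁)(Yₖ+Yₖ₋₁) = (1/5)(0.0350+0.0000) + (1/5)(0.2150+0.0350) + (1/5)(0.4160+0.2150) + (1/5)(0.6900+0.4160) + (1/5)(1.0000+0.6900)
  = 0.0070 + 0.0500 + 0.1262 + 0.2212 + 0.3380 = 0.7424
G = 1 − 0.7424 = 0.2576

0.258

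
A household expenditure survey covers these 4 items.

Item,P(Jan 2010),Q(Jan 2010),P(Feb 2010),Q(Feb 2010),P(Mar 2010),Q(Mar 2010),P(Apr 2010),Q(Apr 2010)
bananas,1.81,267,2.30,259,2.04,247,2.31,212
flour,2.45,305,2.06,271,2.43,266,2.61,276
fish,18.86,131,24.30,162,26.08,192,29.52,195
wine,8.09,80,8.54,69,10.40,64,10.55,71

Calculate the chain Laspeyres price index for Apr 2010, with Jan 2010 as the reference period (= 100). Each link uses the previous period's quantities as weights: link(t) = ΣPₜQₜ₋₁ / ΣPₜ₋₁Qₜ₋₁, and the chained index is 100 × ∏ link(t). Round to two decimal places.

141.37

Link Jan 2010→Feb 2010:
ΣP(Feb 2010)Q(Jan 2010) = 2.30×267 + 2.06×305 + 24.30×131 + 8.54×80 = 614.1 + 628.3 + 3183.3 + 683.2 = 5108.9
ΣP(Jan 2010)Q(Jan 2010) = 1.81×267 + 2.45×305 + 18.86×131 + 8.09×80 = 483.27 + 747.25 + 2470.66 + 647.2 = 4348.38
link = 5108.9/4348.38 = 1.174897
Link Feb 2010→Mar 2010:
ΣP(Mar 2010)Q(Feb 2010) = 2.04×259 + 2.43×271 + 26.08×162 + 10.40×69 = 528.36 + 658.53 + 4224.96 + 717.6 = 6129.45
ΣP(Feb 2010)Q(Feb 2010) = 2.30×259 + 2.06×271 + 24.30×162 + 8.54×69 = 595.7 + 558.26 + 3936.6 + 589.26 = 5679.82
link = 6129.45/5679.82 = 1.079163
Link Mar 2010→Apr 2010:
ΣP(Apr 2010)Q(Mar 2010) = 2.31×247 + 2.61×266 + 29.52×192 + 10.55×64 = 570.57 + 694.26 + 5667.84 + 675.2 = 7607.87
ΣP(Mar 2010)Q(Mar 2010) = 2.04×247 + 2.43×266 + 26.08×192 + 10.40×64 = 503.88 + 646.38 + 5007.36 + 665.6 = 6823.22
link = 7607.87/6823.22 = 1.114997
Chained index = 100 × 1.174897 × 1.079163 × 1.114997 = 141.3711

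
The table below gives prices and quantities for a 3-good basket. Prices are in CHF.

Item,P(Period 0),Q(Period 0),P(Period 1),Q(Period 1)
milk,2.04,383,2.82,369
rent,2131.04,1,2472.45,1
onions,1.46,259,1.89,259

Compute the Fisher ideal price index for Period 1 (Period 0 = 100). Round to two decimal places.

122.77

Laspeyres component (base-period weights):
ΣP(Period 1)Q(Period 0) = 2.82×383 + 2472.45×1 + 1.89×259 = 1080.06 + 2472.45 + 489.51 = 4042.02
ΣP(Period 0)Q(Period 0) = 2.04×383 + 2131.04×1 + 1.46×259 = 781.32 + 2131.04 + 378.14 = 3290.5
L = 4042.02 / 3290.5 × 100 = 122.8391
Paasche component (current-period weights):
ΣP(Period 1)Q(Period 1) = 2.82×369 + 2472.45×1 + 1.89×259 = 1040.58 + 2472.45 + 489.51 = 4002.54
ΣP(Period 0)Q(Period 1) = 2.04×369 + 2131.04×1 + 1.46×259 = 752.76 + 2131.04 + 378.14 = 3261.94
P = 4002.54 / 3261.94 × 100 = 122.7043
Fisher = √(L × P) = √(122.8391 × 122.7043) = 122.7717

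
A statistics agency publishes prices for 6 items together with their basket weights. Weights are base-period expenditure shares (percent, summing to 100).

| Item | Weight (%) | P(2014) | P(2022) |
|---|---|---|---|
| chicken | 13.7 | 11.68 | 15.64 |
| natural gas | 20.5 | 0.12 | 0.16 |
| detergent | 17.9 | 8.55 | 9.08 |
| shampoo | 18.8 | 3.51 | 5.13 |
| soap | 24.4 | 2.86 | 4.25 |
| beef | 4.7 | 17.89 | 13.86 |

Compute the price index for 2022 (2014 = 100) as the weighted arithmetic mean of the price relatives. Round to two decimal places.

chicken: 13.7 × (15.64/11.68) = 13.7 × 1.339041 = 18.3449
natural gas: 20.5 × (0.16/0.12) = 20.5 × 1.333333 = 27.3333
detergent: 17.9 × (9.08/8.55) = 17.9 × 1.061988 = 19.0096
shampoo: 18.8 × (5.13/3.51) = 18.8 × 1.461538 = 27.4769
soap: 24.4 × (4.25/2.86) = 24.4 × 1.486014 = 36.2587
beef: 4.7 × (13.86/17.89) = 4.7 × 0.774734 = 3.6413
Index = Σ wᵢ·(p₁ᵢ/p₀ᵢ) = 18.3449 + 27.3333 + 19.0096 + 27.4769 + 36.2587 + 3.6413 = 132.0647

132.06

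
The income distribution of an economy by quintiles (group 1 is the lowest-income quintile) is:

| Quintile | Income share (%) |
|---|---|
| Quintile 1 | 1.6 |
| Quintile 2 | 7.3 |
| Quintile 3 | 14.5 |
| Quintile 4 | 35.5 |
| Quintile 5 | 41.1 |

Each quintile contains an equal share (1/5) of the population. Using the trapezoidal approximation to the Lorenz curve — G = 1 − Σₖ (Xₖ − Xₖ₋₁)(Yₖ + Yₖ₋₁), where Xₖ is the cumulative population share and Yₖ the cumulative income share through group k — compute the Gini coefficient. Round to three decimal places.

0.429

Cumulative income shares Yₖ: 0.0160, 0.0890, 0.2340, 0.5890, 1.0000
Σ (Xₖ−Xₖ₋₁)(Yₖ+Yₖ₋₁) = (1/5)(0.0160+0.0000) + (1/5)(0.0890+0.0160) + (1/5)(0.2340+0.0890) + (1/5)(0.5890+0.2340) + (1/5)(1.0000+0.5890)
  = 0.0032 + 0.0210 + 0.0646 + 0.1646 + 0.3178 = 0.5712
G = 1 − 0.5712 = 0.4288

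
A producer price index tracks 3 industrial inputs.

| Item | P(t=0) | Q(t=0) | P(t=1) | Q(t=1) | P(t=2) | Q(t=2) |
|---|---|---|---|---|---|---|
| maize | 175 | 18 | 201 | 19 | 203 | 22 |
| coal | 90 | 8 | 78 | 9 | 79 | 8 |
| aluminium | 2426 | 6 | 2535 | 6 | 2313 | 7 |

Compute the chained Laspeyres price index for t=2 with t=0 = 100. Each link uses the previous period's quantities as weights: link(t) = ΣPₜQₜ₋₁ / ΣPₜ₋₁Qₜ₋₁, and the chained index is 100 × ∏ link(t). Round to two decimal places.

98.69

Link t=0→t=1:
ΣP(t=1)Q(t=0) = 201×18 + 78×8 + 2535×6 = 3618 + 624 + 15210 = 19452
ΣP(t=0)Q(t=0) = 175×18 + 90×8 + 2426×6 = 3150 + 720 + 14556 = 18426
link = 19452/18426 = 1.055682
Link t=1→t=2:
ΣP(t=2)Q(t=1) = 203×19 + 79×9 + 2313×6 = 3857 + 711 + 13878 = 18446
ΣP(t=1)Q(t=1) = 201×19 + 78×9 + 2535×6 = 3819 + 702 + 15210 = 19731
link = 18446/19731 = 0.934874
Chained index = 100 × 1.055682 × 0.934874 = 98.6930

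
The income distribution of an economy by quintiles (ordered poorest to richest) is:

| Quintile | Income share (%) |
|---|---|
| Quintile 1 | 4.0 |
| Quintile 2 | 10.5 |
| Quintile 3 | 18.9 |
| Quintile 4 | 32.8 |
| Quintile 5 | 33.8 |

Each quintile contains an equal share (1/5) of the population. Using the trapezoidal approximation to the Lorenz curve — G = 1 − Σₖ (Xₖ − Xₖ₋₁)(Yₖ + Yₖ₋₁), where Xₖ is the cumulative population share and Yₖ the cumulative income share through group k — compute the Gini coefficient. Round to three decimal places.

Cumulative income shares Yₖ: 0.0400, 0.1450, 0.3340, 0.6620, 1.0000
Σ (Xₖ−Xₖ₋₁)(Yₖ+Yₖ₋₁) = (1/5)(0.0400+0.0000) + (1/5)(0.1450+0.0400) + (1/5)(0.3340+0.1450) + (1/5)(0.6620+0.3340) + (1/5)(1.0000+0.6620)
  = 0.0080 + 0.0370 + 0.0958 + 0.1992 + 0.3324 = 0.6724
G = 1 − 0.6724 = 0.3276

0.328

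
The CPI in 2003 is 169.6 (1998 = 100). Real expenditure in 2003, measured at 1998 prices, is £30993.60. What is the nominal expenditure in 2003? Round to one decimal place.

52565.1

Nominal = Real × (Index/100) = 30993.60 × (169.6/100)
        = 30993.60 × 1.696 = 52565.1456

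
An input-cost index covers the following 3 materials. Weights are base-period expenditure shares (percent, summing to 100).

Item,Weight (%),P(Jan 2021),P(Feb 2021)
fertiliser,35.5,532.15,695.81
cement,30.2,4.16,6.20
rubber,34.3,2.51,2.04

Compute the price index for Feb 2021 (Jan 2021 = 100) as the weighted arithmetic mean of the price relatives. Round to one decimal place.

fertiliser: 35.5 × (695.81/532.15) = 35.5 × 1.307545 = 46.4178
cement: 30.2 × (6.20/4.16) = 30.2 × 1.490385 = 45.0096
rubber: 34.3 × (2.04/2.51) = 34.3 × 0.812749 = 27.8773
Index = Σ wᵢ·(p₁ᵢ/p₀ᵢ) = 46.4178 + 45.0096 + 27.8773 = 119.3047

119.3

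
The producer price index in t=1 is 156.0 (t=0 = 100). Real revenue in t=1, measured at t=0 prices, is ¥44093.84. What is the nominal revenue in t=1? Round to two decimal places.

68786.39

Nominal = Real × (Index/100) = 44093.84 × (156.0/100)
        = 44093.84 × 1.560 = 68786.3904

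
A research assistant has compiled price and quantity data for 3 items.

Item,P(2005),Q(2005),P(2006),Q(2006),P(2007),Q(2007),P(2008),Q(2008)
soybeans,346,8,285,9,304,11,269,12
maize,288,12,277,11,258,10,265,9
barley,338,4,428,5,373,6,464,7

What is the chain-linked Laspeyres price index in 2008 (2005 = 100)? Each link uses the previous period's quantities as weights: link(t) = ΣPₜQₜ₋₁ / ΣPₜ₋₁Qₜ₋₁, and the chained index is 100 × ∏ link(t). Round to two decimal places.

Link 2005→2006:
ΣP(2006)Q(2005) = 285×8 + 277×12 + 428×4 = 2280 + 3324 + 1712 = 7316
ΣP(2005)Q(2005) = 346×8 + 288×12 + 338×4 = 2768 + 3456 + 1352 = 7576
link = 7316/7576 = 0.965681
Link 2006→2007:
ΣP(2007)Q(2006) = 304×9 + 258×11 + 373×5 = 2736 + 2838 + 1865 = 7439
ΣP(2006)Q(2006) = 285×9 + 277×11 + 428×5 = 2565 + 3047 + 2140 = 7752
link = 7439/7752 = 0.959623
Link 2007→2008:
ΣP(2008)Q(2007) = 269×11 + 265×10 + 464×6 = 2959 + 2650 + 2784 = 8393
ΣP(2007)Q(2007) = 304×11 + 258×10 + 373×6 = 3344 + 2580 + 2238 = 8162
link = 8393/8162 = 1.028302
Chained index = 100 × 0.965681 × 0.959623 × 1.028302 = 95.2917

95.29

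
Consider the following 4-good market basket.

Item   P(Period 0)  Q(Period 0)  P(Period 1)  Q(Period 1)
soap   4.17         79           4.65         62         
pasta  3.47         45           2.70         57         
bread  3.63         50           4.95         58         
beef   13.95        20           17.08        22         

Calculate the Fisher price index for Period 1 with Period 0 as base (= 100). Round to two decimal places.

Laspeyres component (base-period weights):
ΣP(Period 1)Q(Period 0) = 4.65×79 + 2.70×45 + 4.95×50 + 17.08×20 = 367.35 + 121.5 + 247.5 + 341.6 = 1077.95
ΣP(Period 0)Q(Period 0) = 4.17×79 + 3.47×45 + 3.63×50 + 13.95×20 = 329.43 + 156.15 + 181.5 + 279 = 946.08
L = 1077.95 / 946.08 × 100 = 113.9386
Paasche component (current-period weights):
ΣP(Period 1)Q(Period 1) = 4.65×62 + 2.70×57 + 4.95×58 + 17.08×22 = 288.3 + 153.9 + 287.1 + 375.76 = 1105.06
ΣP(Period 0)Q(Period 1) = 4.17×62 + 3.47×57 + 3.63×58 + 13.95×22 = 258.54 + 197.79 + 210.54 + 306.9 = 973.77
P = 1105.06 / 973.77 × 100 = 113.4826
Fisher = √(L × P) = √(113.9386 × 113.4826) = 113.7104

113.71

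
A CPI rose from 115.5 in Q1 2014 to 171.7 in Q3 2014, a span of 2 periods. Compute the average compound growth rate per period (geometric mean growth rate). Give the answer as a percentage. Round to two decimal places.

21.93%

Growth factor = (171.7/115.5)^(1/2) = (1.486580)^(1/2) = 1.219254
Growth rate = 1.219254 − 1 = 0.219254 = 21.9254%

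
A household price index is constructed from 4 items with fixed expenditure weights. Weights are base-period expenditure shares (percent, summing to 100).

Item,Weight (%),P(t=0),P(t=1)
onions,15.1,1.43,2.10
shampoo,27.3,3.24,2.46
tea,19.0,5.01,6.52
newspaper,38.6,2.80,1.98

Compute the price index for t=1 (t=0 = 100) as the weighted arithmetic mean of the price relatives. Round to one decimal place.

94.9

onions: 15.1 × (2.10/1.43) = 15.1 × 1.468531 = 22.1748
shampoo: 27.3 × (2.46/3.24) = 27.3 × 0.759259 = 20.7278
tea: 19.0 × (6.52/5.01) = 19.0 × 1.301397 = 24.7265
newspaper: 38.6 × (1.98/2.80) = 38.6 × 0.707143 = 27.2957
Index = Σ wᵢ·(p₁ᵢ/p₀ᵢ) = 22.1748 + 20.7278 + 24.7265 + 27.2957 = 94.9249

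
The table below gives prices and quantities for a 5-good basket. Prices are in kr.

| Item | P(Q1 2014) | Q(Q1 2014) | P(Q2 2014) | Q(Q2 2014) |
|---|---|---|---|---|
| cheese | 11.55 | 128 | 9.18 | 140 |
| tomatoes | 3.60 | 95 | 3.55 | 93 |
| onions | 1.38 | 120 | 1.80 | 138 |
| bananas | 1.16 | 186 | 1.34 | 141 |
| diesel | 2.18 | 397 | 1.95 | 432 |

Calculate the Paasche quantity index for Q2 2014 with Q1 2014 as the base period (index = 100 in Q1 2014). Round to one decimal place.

Paasche quantity index uses current-period prices as weights.
ΣP(Q2 2014)·Q(Q2 2014) = 9.18×140 + 3.55×93 + 1.80×138 + 1.34×141 + 1.95×432 = 1285.2 + 330.15 + 248.4 + 188.94 + 842.4 = 2895.09
ΣP(Q2 2014)·Q(Q1 2014) = 9.18×128 + 3.55×95 + 1.80×120 + 1.34×186 + 1.95×397 = 1175.04 + 337.25 + 216 + 249.24 + 774.15 = 2751.68
Index = 2895.09 / 2751.68 × 100 = 105.2117

105.2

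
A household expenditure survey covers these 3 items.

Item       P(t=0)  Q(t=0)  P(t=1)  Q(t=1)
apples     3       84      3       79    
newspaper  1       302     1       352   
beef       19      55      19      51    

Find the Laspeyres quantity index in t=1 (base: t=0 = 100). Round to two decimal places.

97.44

Laspeyres quantity index uses base-period prices as weights.
ΣP(t=0)·Q(t=1) = 3×79 + 1×352 + 19×51 = 237 + 352 + 969 = 1558
ΣP(t=0)·Q(t=0) = 3×84 + 1×302 + 19×55 = 252 + 302 + 1045 = 1599
Index = 1558 / 1599 × 100 = 97.4359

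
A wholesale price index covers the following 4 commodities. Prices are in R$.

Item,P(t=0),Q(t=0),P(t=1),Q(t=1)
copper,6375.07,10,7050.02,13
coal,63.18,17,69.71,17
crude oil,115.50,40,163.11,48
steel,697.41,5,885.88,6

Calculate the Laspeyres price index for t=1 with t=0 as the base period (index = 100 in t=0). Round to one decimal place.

Laspeyres price index uses base-period quantities as weights.
ΣP(t=1)·Q(t=0) = 7050.02×10 + 69.71×17 + 163.11×40 + 885.88×5 = 70500.2 + 1185.07 + 6524.4 + 4429.4 = 82639.07
ΣP(t=0)·Q(t=0) = 6375.07×10 + 63.18×17 + 115.50×40 + 697.41×5 = 63750.7 + 1074.06 + 4620 + 3487.05 = 72931.81
Index = 82639.07 / 72931.81 × 100 = 113.3100

113.3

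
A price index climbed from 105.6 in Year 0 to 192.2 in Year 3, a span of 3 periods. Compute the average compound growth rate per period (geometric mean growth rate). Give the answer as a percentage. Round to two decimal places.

Growth factor = (192.2/105.6)^(1/3) = (1.820076)^(1/3) = 1.220946
Growth rate = 1.220946 − 1 = 0.220946 = 22.0946%

22.09%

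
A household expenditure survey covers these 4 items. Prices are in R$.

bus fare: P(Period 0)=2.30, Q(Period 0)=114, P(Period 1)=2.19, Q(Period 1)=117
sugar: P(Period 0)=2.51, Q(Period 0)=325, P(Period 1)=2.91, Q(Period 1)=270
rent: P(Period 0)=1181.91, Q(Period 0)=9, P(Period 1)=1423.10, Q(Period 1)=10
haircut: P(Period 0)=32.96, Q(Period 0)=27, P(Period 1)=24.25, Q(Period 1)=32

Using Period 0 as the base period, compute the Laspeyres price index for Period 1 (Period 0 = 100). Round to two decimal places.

116.29

Laspeyres price index uses base-period quantities as weights.
ΣP(Period 1)·Q(Period 0) = 2.19×114 + 2.91×325 + 1423.10×9 + 24.25×27 = 249.66 + 945.75 + 12807.9 + 654.75 = 14658.06
ΣP(Period 0)·Q(Period 0) = 2.30×114 + 2.51×325 + 1181.91×9 + 32.96×27 = 262.2 + 815.75 + 10637.19 + 889.92 = 12605.06
Index = 14658.06 / 12605.06 × 100 = 116.2871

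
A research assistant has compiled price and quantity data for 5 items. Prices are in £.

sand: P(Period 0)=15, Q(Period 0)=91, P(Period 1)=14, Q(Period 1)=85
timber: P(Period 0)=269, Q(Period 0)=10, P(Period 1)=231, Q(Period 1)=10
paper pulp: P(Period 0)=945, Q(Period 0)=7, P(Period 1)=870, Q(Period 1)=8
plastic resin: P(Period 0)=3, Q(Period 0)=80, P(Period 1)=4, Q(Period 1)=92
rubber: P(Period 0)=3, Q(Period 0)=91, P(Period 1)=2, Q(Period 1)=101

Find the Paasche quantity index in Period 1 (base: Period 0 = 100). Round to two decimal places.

108.39

Paasche quantity index uses current-period prices as weights.
ΣP(Period 1)·Q(Period 1) = 14×85 + 231×10 + 870×8 + 4×92 + 2×101 = 1190 + 2310 + 6960 + 368 + 202 = 11030
ΣP(Period 1)·Q(Period 0) = 14×91 + 231×10 + 870×7 + 4×80 + 2×91 = 1274 + 2310 + 6090 + 320 + 182 = 10176
Index = 11030 / 10176 × 100 = 108.3923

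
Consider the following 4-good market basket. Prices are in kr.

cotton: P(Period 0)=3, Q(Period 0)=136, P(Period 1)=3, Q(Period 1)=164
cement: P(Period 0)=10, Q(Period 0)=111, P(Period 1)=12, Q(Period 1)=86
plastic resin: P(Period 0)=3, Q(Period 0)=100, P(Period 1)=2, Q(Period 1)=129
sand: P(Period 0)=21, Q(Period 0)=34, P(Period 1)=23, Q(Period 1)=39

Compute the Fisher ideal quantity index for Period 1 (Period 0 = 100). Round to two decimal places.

99.72

Laspeyres component (base-period weights):
ΣP(Period 0)Q(Period 1) = 3×164 + 10×86 + 3×129 + 21×39 = 492 + 860 + 387 + 819 = 2558
ΣP(Period 0)Q(Period 0) = 3×136 + 10×111 + 3×100 + 21×34 = 408 + 1110 + 300 + 714 = 2532
L = 2558 / 2532 × 100 = 101.0269
Paasche component (current-period weights):
ΣP(Period 1)Q(Period 1) = 3×164 + 12×86 + 2×129 + 23×39 = 492 + 1032 + 258 + 897 = 2679
ΣP(Period 1)Q(Period 0) = 3×136 + 12×111 + 2×100 + 23×34 = 408 + 1332 + 200 + 782 = 2722
P = 2679 / 2722 × 100 = 98.4203
Fisher = √(L × P) = √(101.0269 × 98.4203) = 99.7151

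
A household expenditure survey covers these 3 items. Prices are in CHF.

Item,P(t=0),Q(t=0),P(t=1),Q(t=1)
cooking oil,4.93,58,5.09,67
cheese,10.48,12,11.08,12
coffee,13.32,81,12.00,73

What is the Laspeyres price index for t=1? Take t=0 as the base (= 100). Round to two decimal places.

93.93

Laspeyres price index uses base-period quantities as weights.
ΣP(t=1)·Q(t=0) = 5.09×58 + 11.08×12 + 12.00×81 = 295.22 + 132.96 + 972 = 1400.18
ΣP(t=0)·Q(t=0) = 4.93×58 + 10.48×12 + 13.32×81 = 285.94 + 125.76 + 1078.92 = 1490.62
Index = 1400.18 / 1490.62 × 100 = 93.9327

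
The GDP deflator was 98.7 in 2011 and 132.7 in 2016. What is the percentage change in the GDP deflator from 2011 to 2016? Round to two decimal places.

Change = (132.7 − 98.7) / 98.7 × 100
       = 34.0 / 98.7 × 100 = 34.4478%

34.45%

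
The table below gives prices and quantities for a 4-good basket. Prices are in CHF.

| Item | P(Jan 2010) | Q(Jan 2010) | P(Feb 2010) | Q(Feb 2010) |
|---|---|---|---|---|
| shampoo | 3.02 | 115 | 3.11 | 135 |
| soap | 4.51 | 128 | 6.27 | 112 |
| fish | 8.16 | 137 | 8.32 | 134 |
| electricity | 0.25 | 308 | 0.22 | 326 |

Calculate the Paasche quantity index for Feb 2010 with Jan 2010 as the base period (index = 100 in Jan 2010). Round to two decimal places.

97.50

Paasche quantity index uses current-period prices as weights.
ΣP(Feb 2010)·Q(Feb 2010) = 3.11×135 + 6.27×112 + 8.32×134 + 0.22×326 = 419.85 + 702.24 + 1114.88 + 71.72 = 2308.69
ΣP(Feb 2010)·Q(Jan 2010) = 3.11×115 + 6.27×128 + 8.32×137 + 0.22×308 = 357.65 + 802.56 + 1139.84 + 67.76 = 2367.81
Index = 2308.69 / 2367.81 × 100 = 97.5032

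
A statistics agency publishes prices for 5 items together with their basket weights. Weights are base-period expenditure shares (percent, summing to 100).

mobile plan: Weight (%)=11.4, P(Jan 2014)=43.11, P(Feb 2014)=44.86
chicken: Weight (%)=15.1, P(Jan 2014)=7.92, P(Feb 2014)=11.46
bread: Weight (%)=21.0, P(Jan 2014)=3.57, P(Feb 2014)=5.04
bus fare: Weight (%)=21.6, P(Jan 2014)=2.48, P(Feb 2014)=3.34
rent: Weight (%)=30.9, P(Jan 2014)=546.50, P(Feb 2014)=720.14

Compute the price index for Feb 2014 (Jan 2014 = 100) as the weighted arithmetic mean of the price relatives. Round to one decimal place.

mobile plan: 11.4 × (44.86/43.11) = 11.4 × 1.040594 = 11.8628
chicken: 15.1 × (11.46/7.92) = 15.1 × 1.446970 = 21.8492
bread: 21.0 × (5.04/3.57) = 21.0 × 1.411765 = 29.6471
bus fare: 21.6 × (3.34/2.48) = 21.6 × 1.346774 = 29.0903
rent: 30.9 × (720.14/546.50) = 30.9 × 1.317731 = 40.7179
Index = Σ wᵢ·(p₁ᵢ/p₀ᵢ) = 11.8628 + 21.8492 + 29.6471 + 29.0903 + 40.7179 = 133.1673

133.2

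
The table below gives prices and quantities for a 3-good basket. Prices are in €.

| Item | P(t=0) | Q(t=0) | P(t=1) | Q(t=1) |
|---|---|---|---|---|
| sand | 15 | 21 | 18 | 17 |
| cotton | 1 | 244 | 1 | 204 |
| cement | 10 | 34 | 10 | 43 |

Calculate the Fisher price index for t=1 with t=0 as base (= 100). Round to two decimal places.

106.37

Laspeyres component (base-period weights):
ΣP(t=1)Q(t=0) = 18×21 + 1×244 + 10×34 = 378 + 244 + 340 = 962
ΣP(t=0)Q(t=0) = 15×21 + 1×244 + 10×34 = 315 + 244 + 340 = 899
L = 962 / 899 × 100 = 107.0078
Paasche component (current-period weights):
ΣP(t=1)Q(t=1) = 18×17 + 1×204 + 10×43 = 306 + 204 + 430 = 940
ΣP(t=0)Q(t=1) = 15×17 + 1×204 + 10×43 = 255 + 204 + 430 = 889
P = 940 / 889 × 100 = 105.7368
Fisher = √(L × P) = √(107.0078 × 105.7368) = 106.3704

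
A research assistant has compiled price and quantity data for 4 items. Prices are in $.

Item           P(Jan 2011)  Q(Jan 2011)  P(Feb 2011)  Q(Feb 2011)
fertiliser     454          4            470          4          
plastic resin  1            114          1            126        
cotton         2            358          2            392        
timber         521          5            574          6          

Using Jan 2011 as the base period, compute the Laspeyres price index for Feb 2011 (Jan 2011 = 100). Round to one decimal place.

106.3

Laspeyres price index uses base-period quantities as weights.
ΣP(Feb 2011)·Q(Jan 2011) = 470×4 + 1×114 + 2×358 + 574×5 = 1880 + 114 + 716 + 2870 = 5580
ΣP(Jan 2011)·Q(Jan 2011) = 454×4 + 1×114 + 2×358 + 521×5 = 1816 + 114 + 716 + 2605 = 5251
Index = 5580 / 5251 × 100 = 106.2655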